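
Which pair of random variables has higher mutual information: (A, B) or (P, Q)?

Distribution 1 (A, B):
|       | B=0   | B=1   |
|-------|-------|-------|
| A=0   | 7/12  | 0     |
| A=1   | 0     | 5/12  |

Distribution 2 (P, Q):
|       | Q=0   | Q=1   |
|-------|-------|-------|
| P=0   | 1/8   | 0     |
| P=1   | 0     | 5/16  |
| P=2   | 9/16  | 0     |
Distribution 1 (A, B):
Marginal P(A) (row sums):
  P(A=0) = 7/12 + 0 = 7/12
  P(A=1) = 0 + 5/12 = 5/12
Marginal P(B) (column sums):
  P(B=0) = 7/12 + 0 = 7/12
  P(B=1) = 0 + 5/12 = 5/12

H(A) = -[(7/12)·log₂(7/12) + (5/12)·log₂(5/12)]
  = 0.4536 + 0.5263
  = 0.9799 bits
H(B) = -[(7/12)·log₂(7/12) + (5/12)·log₂(5/12)]
  = 0.4536 + 0.5263
  = 0.9799 bits
H(A,B) = -[(7/12)·log₂(7/12) + (5/12)·log₂(5/12)]
  = 0.4536 + 0.5263
  = 0.9799 bits

I(A;B) = H(A) + H(B) - H(A,B)
  = 0.9799 + 0.9799 - 0.9799
  = 0.9799 bits

Distribution 2 (P, Q):
Marginal P(P) (row sums):
  P(P=0) = 1/8 + 0 = 1/8
  P(P=1) = 0 + 5/16 = 5/16
  P(P=2) = 9/16 + 0 = 9/16
Marginal P(Q) (column sums):
  P(Q=0) = 1/8 + 0 + 9/16 = 11/16
  P(Q=1) = 0 + 5/16 + 0 = 5/16

H(P) = -[(1/8)·log₂(1/8) + (5/16)·log₂(5/16) + (9/16)·log₂(9/16)]
  = 0.3750 + 0.5244 + 0.4669
  = 1.3663 bits
H(Q) = -[(11/16)·log₂(11/16) + (5/16)·log₂(5/16)]
  = 0.3716 + 0.5244
  = 0.8960 bits
H(P,Q) = -[(1/8)·log₂(1/8) + (5/16)·log₂(5/16) + (9/16)·log₂(9/16)]
  = 0.3750 + 0.5244 + 0.4669
  = 1.3663 bits

I(P;Q) = H(P) + H(Q) - H(P,Q)
  = 1.3663 + 0.8960 - 1.3663
  = 0.8960 bits

I(A;B) = 0.9799 bits > I(P;Q) = 0.8960 bits, so (A, B) has the higher mutual information (stronger dependence).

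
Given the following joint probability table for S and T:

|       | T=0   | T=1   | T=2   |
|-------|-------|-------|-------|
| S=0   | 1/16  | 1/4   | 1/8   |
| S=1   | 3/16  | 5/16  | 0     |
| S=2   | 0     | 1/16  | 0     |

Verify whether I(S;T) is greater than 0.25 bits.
Marginal P(S) (row sums):
  P(S=0) = 1/16 + 1/4 + 1/8 = 7/16
  P(S=1) = 3/16 + 5/16 + 0 = 1/2
  P(S=2) = 0 + 1/16 + 0 = 1/16
Marginal P(T) (column sums):
  P(T=0) = 1/16 + 3/16 + 0 = 1/4
  P(T=1) = 1/4 + 5/16 + 1/16 = 5/8
  P(T=2) = 1/8 + 0 + 0 = 1/8

H(S) = -[(7/16)·log₂(7/16) + (1/2)·log₂(1/2) + (1/16)·log₂(1/16)]
  = 0.5218 + 0.5000 + 0.2500
  = 1.2718 bits
H(T) = -[(1/4)·log₂(1/4) + (5/8)·log₂(5/8) + (1/8)·log₂(1/8)]
  = 0.5000 + 0.4238 + 0.3750
  = 1.2988 bits
H(S,T) = -[(1/16)·log₂(1/16) + (1/4)·log₂(1/4) + (1/8)·log₂(1/8) + (3/16)·log₂(3/16) + (5/16)·log₂(5/16) + (1/16)·log₂(1/16)]
  = 0.2500 + 0.5000 + 0.3750 + 0.4528 + 0.5244 + 0.2500
  = 2.3522 bits

I(S;T) = H(S) + H(T) - H(S,T)
  = 1.2718 + 1.2988 - 2.3522
  = 0.2184 bits

No. I(S;T) = 0.2184 bits, which is ≤ 0.25 bits.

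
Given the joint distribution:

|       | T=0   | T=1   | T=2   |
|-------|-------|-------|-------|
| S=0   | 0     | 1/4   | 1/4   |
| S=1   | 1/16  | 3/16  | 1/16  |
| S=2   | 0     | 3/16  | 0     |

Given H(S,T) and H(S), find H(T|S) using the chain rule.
From the chain rule: H(S,T) = H(S) + H(T|S)
Therefore: H(T|S) = H(S,T) - H(S)

H(S,T) = -[(1/4)·log₂(1/4) + (1/4)·log₂(1/4) + (1/16)·log₂(1/16) + (3/16)·log₂(3/16) + (1/16)·log₂(1/16) + (3/16)·log₂(3/16)]
  = 0.5000 + 0.5000 + 0.2500 + 0.4528 + 0.2500 + 0.4528
  = 2.4056 bits
Marginal P(S) (row sums):
  P(S=0) = 0 + 1/4 + 1/4 = 1/2
  P(S=1) = 1/16 + 3/16 + 1/16 = 5/16
  P(S=2) = 0 + 3/16 + 0 = 3/16
H(S) = -[(1/2)·log₂(1/2) + (5/16)·log₂(5/16) + (3/16)·log₂(3/16)]
  = 0.5000 + 0.5244 + 0.4528
  = 1.4772 bits

H(T|S) = 2.4056 - 1.4772 = 0.9284 bits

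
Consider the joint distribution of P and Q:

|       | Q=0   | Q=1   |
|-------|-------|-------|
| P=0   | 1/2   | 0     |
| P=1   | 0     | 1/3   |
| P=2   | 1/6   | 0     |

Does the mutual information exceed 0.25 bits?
Marginal P(P) (row sums):
  P(P=0) = 1/2 + 0 = 1/2
  P(P=1) = 0 + 1/3 = 1/3
  P(P=2) = 1/6 + 0 = 1/6
Marginal P(Q) (column sums):
  P(Q=0) = 1/2 + 0 + 1/6 = 2/3
  P(Q=1) = 0 + 1/3 + 0 = 1/3

H(P) = -[(1/2)·log₂(1/2) + (1/3)·log₂(1/3) + (1/6)·log₂(1/6)]
  = 0.5000 + 0.5283 + 0.4308
  = 1.4591 bits
H(Q) = -[(2/3)·log₂(2/3) + (1/3)·log₂(1/3)]
  = 0.3900 + 0.5283
  = 0.9183 bits
H(P,Q) = -[(1/2)·log₂(1/2) + (1/3)·log₂(1/3) + (1/6)·log₂(1/6)]
  = 0.5000 + 0.5283 + 0.4308
  = 1.4591 bits

I(P;Q) = H(P) + H(Q) - H(P,Q)
  = 1.4591 + 0.9183 - 1.4591
  = 0.9183 bits

Yes. I(P;Q) = 0.9183 bits, which is > 0.25 bits.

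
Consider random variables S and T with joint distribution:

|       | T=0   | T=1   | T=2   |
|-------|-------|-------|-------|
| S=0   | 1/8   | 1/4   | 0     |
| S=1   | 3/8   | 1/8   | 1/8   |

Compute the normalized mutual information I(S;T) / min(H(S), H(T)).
Marginal P(S) (row sums):
  P(S=0) = 1/8 + 1/4 + 0 = 3/8
  P(S=1) = 3/8 + 1/8 + 1/8 = 5/8
Marginal P(T) (column sums):
  P(T=0) = 1/8 + 3/8 = 1/2
  P(T=1) = 1/4 + 1/8 = 3/8
  P(T=2) = 0 + 1/8 = 1/8

H(S) = -[(3/8)·log₂(3/8) + (5/8)·log₂(5/8)]
  = 0.5306 + 0.4238
  = 0.9544 bits
H(T) = -[(1/2)·log₂(1/2) + (3/8)·log₂(3/8) + (1/8)·log₂(1/8)]
  = 0.5000 + 0.5306 + 0.3750
  = 1.4056 bits
H(S,T) = -[(1/8)·log₂(1/8) + (1/4)·log₂(1/4) + (3/8)·log₂(3/8) + (1/8)·log₂(1/8) + (1/8)·log₂(1/8)]
  = 0.3750 + 0.5000 + 0.5306 + 0.3750 + 0.3750
  = 2.1556 bits

I(S;T) = H(S) + H(T) - H(S,T)
  = 0.9544 + 1.4056 - 2.1556
  = 0.2044 bits

min(H(S), H(T)) = min(0.9544, 1.4056) = 0.9544 bits
Normalized MI = 0.2044 / 0.9544 = 0.2142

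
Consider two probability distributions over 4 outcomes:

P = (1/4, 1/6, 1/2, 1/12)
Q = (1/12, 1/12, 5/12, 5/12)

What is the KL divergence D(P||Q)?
D(P||Q) = Σ P(i) log₂(P(i)/Q(i))
  i=0: (1/4) × log₂((1/4)/(1/12)) = (1/4) × log₂(3) = 0.3962
  i=1: (1/6) × log₂((1/6)/(1/12)) = (1/6) × log₂(2) = 0.1667
  i=2: (1/2) × log₂((1/2)/(5/12)) = (1/2) × log₂(6/5) = 0.1315
  i=3: (1/12) × log₂((1/12)/(5/12)) = (1/12) × log₂(1/5) = -0.1935
D(P||Q) = 0.3962 + 0.1667 + 0.1315 - 0.1935
  = 0.5009 bits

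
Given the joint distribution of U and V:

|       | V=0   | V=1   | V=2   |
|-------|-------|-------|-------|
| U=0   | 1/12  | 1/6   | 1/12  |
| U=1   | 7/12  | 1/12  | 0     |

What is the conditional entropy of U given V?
Marginal P(V) (column sums):
  P(V=0) = 1/12 + 7/12 = 2/3
  P(V=1) = 1/6 + 1/12 = 1/4
  P(V=2) = 1/12 + 0 = 1/12

H(U|V) = -Σ P(U,V)·log₂ P(U|V), where P(U|V) = P(U,V) / P(V)
  (cells with P(U,V) = 0 contribute 0)
  (U=0,V=0): P(U|V) = (1/12)/(2/3) = 1/8;  -(1/12)·log₂(1/8) = 0.2500
  (U=0,V=1): P(U|V) = (1/6)/(1/4) = 2/3;  -(1/6)·log₂(2/3) = 0.0975
  (U=0,V=2): P(U|V) = (1/12)/(1/12) = 1;  -(1/12)·log₂(1) = 0.0000
  (U=1,V=0): P(U|V) = (7/12)/(2/3) = 7/8;  -(7/12)·log₂(7/8) = 0.1124
  (U=1,V=1): P(U|V) = (1/12)/(1/4) = 1/3;  -(1/12)·log₂(1/3) = 0.1321
H(U|V) = 0.2500 + 0.0975 + 0.0000 + 0.1124 + 0.1321
  = 0.5920 bits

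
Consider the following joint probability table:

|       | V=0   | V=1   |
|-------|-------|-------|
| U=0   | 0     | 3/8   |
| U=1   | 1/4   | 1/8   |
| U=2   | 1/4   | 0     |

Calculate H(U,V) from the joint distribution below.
H(U,V) = -Σ P(U,V) log₂ P(U,V), summed over the non-zero cells:
H(U,V) = -[(3/8)·log₂(3/8) + (1/4)·log₂(1/4) + (1/8)·log₂(1/8) + (1/4)·log₂(1/4)]
  = 0.5306 + 0.5000 + 0.3750 + 0.5000
  = 1.9056 bits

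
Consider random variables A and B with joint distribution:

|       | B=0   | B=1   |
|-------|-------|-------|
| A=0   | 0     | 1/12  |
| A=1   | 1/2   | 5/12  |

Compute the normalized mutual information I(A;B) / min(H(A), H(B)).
Marginal P(A) (row sums):
  P(A=0) = 0 + 1/12 = 1/12
  P(A=1) = 1/2 + 5/12 = 11/12
Marginal P(B) (column sums):
  P(B=0) = 0 + 1/2 = 1/2
  P(B=1) = 1/12 + 5/12 = 1/2

H(A) = -[(1/12)·log₂(1/12) + (11/12)·log₂(11/12)]
  = 0.2987 + 0.1151
  = 0.4138 bits
H(B) = -[(1/2)·log₂(1/2) + (1/2)·log₂(1/2)]
  = 0.5000 + 0.5000
  = 1.0000 bits
H(A,B) = -[(1/12)·log₂(1/12) + (1/2)·log₂(1/2) + (5/12)·log₂(5/12)]
  = 0.2987 + 0.5000 + 0.5263
  = 1.3250 bits

I(A;B) = H(A) + H(B) - H(A,B)
  = 0.4138 + 1.0000 - 1.3250
  = 0.0888 bits

min(H(A), H(B)) = min(0.4138, 1.0000) = 0.4138 bits
Normalized MI = 0.0888 / 0.4138 = 0.2146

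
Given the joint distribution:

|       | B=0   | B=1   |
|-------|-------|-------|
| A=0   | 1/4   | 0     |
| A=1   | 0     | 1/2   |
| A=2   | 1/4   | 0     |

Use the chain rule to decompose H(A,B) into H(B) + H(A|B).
By the chain rule: H(A,B) = H(B) + H(A|B)

Marginal P(B) (column sums):
  P(B=0) = 1/4 + 0 + 1/4 = 1/2
  P(B=1) = 0 + 1/2 + 0 = 1/2
H(B) = -[(1/2)·log₂(1/2) + (1/2)·log₂(1/2)]
  = 0.5000 + 0.5000
  = 1.0000 bits
H(A|B) = -Σ P(A,B)·log₂ P(A|B), where P(A|B) = P(A,B) / P(B)
  (cells with P(A,B) = 0 contribute 0)
  (A=0,B=0): P(A|B) = (1/4)/(1/2) = 1/2;  -(1/4)·log₂(1/2) = 0.2500
  (A=1,B=1): P(A|B) = (1/2)/(1/2) = 1;  -(1/2)·log₂(1) = 0.0000
  (A=2,B=0): P(A|B) = (1/4)/(1/2) = 1/2;  -(1/4)·log₂(1/2) = 0.2500
H(A|B) = 0.2500 + 0.0000 + 0.2500
  = 0.5000 bits

H(A,B) = H(B) + H(A|B) = 1.0000 + 0.5000 = 1.5000 bits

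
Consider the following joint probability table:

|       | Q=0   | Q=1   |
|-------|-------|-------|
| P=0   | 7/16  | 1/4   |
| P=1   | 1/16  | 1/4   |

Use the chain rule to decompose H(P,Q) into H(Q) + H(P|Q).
By the chain rule: H(P,Q) = H(Q) + H(P|Q)

Marginal P(Q) (column sums):
  P(Q=0) = 7/16 + 1/16 = 1/2
  P(Q=1) = 1/4 + 1/4 = 1/2
H(Q) = -[(1/2)·log₂(1/2) + (1/2)·log₂(1/2)]
  = 0.5000 + 0.5000
  = 1.0000 bits
H(P|Q) = -Σ P(P,Q)·log₂ P(P|Q), where P(P|Q) = P(P,Q) / P(Q)
  (P=0,Q=0): P(P|Q) = (7/16)/(1/2) = 7/8;  -(7/16)·log₂(7/8) = 0.0843
  (P=0,Q=1): P(P|Q) = (1/4)/(1/2) = 1/2;  -(1/4)·log₂(1/2) = 0.2500
  (P=1,Q=0): P(P|Q) = (1/16)/(1/2) = 1/8;  -(1/16)·log₂(1/8) = 0.1875
  (P=1,Q=1): P(P|Q) = (1/4)/(1/2) = 1/2;  -(1/4)·log₂(1/2) = 0.2500
H(P|Q) = 0.0843 + 0.2500 + 0.1875 + 0.2500
  = 0.7718 bits

H(P,Q) = H(Q) + H(P|Q) = 1.0000 + 0.7718 = 1.7718 bits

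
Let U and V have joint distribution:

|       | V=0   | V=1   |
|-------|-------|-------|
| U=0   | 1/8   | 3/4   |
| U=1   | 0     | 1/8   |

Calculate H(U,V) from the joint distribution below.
H(U,V) = -Σ P(U,V) log₂ P(U,V), summed over the non-zero cells:
H(U,V) = -[(1/8)·log₂(1/8) + (3/4)·log₂(3/4) + (1/8)·log₂(1/8)]
  = 0.3750 + 0.3113 + 0.3750
  = 1.0613 bits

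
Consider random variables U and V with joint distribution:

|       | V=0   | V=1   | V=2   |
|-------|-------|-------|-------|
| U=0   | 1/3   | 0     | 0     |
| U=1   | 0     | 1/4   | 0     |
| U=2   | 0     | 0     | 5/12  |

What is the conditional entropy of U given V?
Marginal P(V) (column sums):
  P(V=0) = 1/3 + 0 + 0 = 1/3
  P(V=1) = 0 + 1/4 + 0 = 1/4
  P(V=2) = 0 + 0 + 5/12 = 5/12

H(U|V) = -Σ P(U,V)·log₂ P(U|V), where P(U|V) = P(U,V) / P(V)
  (cells with P(U,V) = 0 contribute 0)
  (U=0,V=0): P(U|V) = (1/3)/(1/3) = 1;  -(1/3)·log₂(1) = 0.0000
  (U=1,V=1): P(U|V) = (1/4)/(1/4) = 1;  -(1/4)·log₂(1) = 0.0000
  (U=2,V=2): P(U|V) = (5/12)/(5/12) = 1;  -(5/12)·log₂(1) = 0.0000
H(U|V) = 0.0000 + 0.0000 + 0.0000
  = 0.0000 bits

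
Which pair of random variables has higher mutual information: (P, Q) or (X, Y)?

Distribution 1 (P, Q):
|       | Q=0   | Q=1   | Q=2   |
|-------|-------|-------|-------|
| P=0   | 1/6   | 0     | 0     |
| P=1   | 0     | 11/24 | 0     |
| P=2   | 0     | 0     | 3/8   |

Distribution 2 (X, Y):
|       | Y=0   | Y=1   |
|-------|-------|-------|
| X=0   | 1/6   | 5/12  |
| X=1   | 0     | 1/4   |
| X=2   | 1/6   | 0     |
Distribution 1 (P, Q):
Marginal P(P) (row sums):
  P(P=0) = 1/6 + 0 + 0 = 1/6
  P(P=1) = 0 + 11/24 + 0 = 11/24
  P(P=2) = 0 + 0 + 3/8 = 3/8
Marginal P(Q) (column sums):
  P(Q=0) = 1/6 + 0 + 0 = 1/6
  P(Q=1) = 0 + 11/24 + 0 = 11/24
  P(Q=2) = 0 + 0 + 3/8 = 3/8

H(P) = -[(1/6)·log₂(1/6) + (11/24)·log₂(11/24) + (3/8)·log₂(3/8)]
  = 0.4308 + 0.5159 + 0.5306
  = 1.4773 bits
H(Q) = -[(1/6)·log₂(1/6) + (11/24)·log₂(11/24) + (3/8)·log₂(3/8)]
  = 0.4308 + 0.5159 + 0.5306
  = 1.4773 bits
H(P,Q) = -[(1/6)·log₂(1/6) + (11/24)·log₂(11/24) + (3/8)·log₂(3/8)]
  = 0.4308 + 0.5159 + 0.5306
  = 1.4773 bits

I(P;Q) = H(P) + H(Q) - H(P,Q)
  = 1.4773 + 1.4773 - 1.4773
  = 1.4773 bits

Distribution 2 (X, Y):
Marginal P(X) (row sums):
  P(X=0) = 1/6 + 5/12 = 7/12
  P(X=1) = 0 + 1/4 = 1/4
  P(X=2) = 1/6 + 0 = 1/6
Marginal P(Y) (column sums):
  P(Y=0) = 1/6 + 0 + 1/6 = 1/3
  P(Y=1) = 5/12 + 1/4 + 0 = 2/3

H(X) = -[(7/12)·log₂(7/12) + (1/4)·log₂(1/4) + (1/6)·log₂(1/6)]
  = 0.4536 + 0.5000 + 0.4308
  = 1.3844 bits
H(Y) = -[(1/3)·log₂(1/3) + (2/3)·log₂(2/3)]
  = 0.5283 + 0.3900
  = 0.9183 bits
H(X,Y) = -[(1/6)·log₂(1/6) + (5/12)·log₂(5/12) + (1/4)·log₂(1/4) + (1/6)·log₂(1/6)]
  = 0.4308 + 0.5263 + 0.5000 + 0.4308
  = 1.8879 bits

I(X;Y) = H(X) + H(Y) - H(X,Y)
  = 1.3844 + 0.9183 - 1.8879
  = 0.4148 bits

I(P;Q) = 1.4773 bits > I(X;Y) = 0.4148 bits, so (P, Q) has the higher mutual information (stronger dependence).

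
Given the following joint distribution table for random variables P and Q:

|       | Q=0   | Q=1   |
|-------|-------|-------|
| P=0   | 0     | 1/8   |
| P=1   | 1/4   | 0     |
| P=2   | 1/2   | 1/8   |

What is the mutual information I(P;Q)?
Marginal P(P) (row sums):
  P(P=0) = 0 + 1/8 = 1/8
  P(P=1) = 1/4 + 0 = 1/4
  P(P=2) = 1/2 + 1/8 = 5/8
Marginal P(Q) (column sums):
  P(Q=0) = 0 + 1/4 + 1/2 = 3/4
  P(Q=1) = 1/8 + 0 + 1/8 = 1/4

H(P) = -[(1/8)·log₂(1/8) + (1/4)·log₂(1/4) + (5/8)·log₂(5/8)]
  = 0.3750 + 0.5000 + 0.4238
  = 1.2988 bits
H(Q) = -[(3/4)·log₂(3/4) + (1/4)·log₂(1/4)]
  = 0.3113 + 0.5000
  = 0.8113 bits
H(P,Q) = -[(1/8)·log₂(1/8) + (1/4)·log₂(1/4) + (1/2)·log₂(1/2) + (1/8)·log₂(1/8)]
  = 0.3750 + 0.5000 + 0.5000 + 0.3750
  = 1.7500 bits

I(P;Q) = H(P) + H(Q) - H(P,Q)
  = 1.2988 + 0.8113 - 1.7500
  = 0.3601 bits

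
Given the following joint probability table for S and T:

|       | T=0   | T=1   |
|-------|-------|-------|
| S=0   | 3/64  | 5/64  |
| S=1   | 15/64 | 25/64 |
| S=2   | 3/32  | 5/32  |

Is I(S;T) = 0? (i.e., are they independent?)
Marginal P(S) (row sums):
  P(S=0) = 3/64 + 5/64 = 1/8
  P(S=1) = 15/64 + 25/64 = 5/8
  P(S=2) = 3/32 + 5/32 = 1/4
Marginal P(T) (column sums):
  P(T=0) = 3/64 + 15/64 + 3/32 = 3/8
  P(T=1) = 5/64 + 25/64 + 5/32 = 5/8

S and T are independent iff P(S=i,T=j) = P(S=i)·P(T=j) for every cell.
  P(S=0)·P(T=0) = 1/8 × 3/8 = 3/64 = P(S=0,T=0) ✓
  P(S=0)·P(T=1) = 1/8 × 5/8 = 5/64 = P(S=0,T=1) ✓
  P(S=1)·P(T=0) = 5/8 × 3/8 = 15/64 = P(S=1,T=0) ✓
  P(S=1)·P(T=1) = 5/8 × 5/8 = 25/64 = P(S=1,T=1) ✓
  P(S=2)·P(T=0) = 1/4 × 3/8 = 3/32 = P(S=2,T=0) ✓
  P(S=2)·P(T=1) = 1/4 × 5/8 = 5/32 = P(S=2,T=1) ✓

Yes, S and T are independent: every cell factors, so I(S;T) = 0 bits.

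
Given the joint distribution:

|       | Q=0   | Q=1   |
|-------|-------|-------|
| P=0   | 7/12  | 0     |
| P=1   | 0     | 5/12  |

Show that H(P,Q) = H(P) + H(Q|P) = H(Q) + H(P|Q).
Marginal P(P) (row sums):
  P(P=0) = 7/12 + 0 = 7/12
  P(P=1) = 0 + 5/12 = 5/12
Marginal P(Q) (column sums):
  P(Q=0) = 7/12 + 0 = 7/12
  P(Q=1) = 0 + 5/12 = 5/12

Decomposition 1: H(P) + H(Q|P)
H(P) = -[(7/12)·log₂(7/12) + (5/12)·log₂(5/12)]
  = 0.4536 + 0.5263
  = 0.9799 bits
H(Q|P) = -Σ P(P,Q)·log₂ P(Q|P), where P(Q|P) = P(P,Q) / P(P)
  (cells with P(P,Q) = 0 contribute 0)
  (P=0,Q=0): P(Q|P) = (7/12)/(7/12) = 1;  -(7/12)·log₂(1) = 0.0000
  (P=1,Q=1): P(Q|P) = (5/12)/(5/12) = 1;  -(5/12)·log₂(1) = 0.0000
H(Q|P) = 0.0000 + 0.0000
  = 0.0000 bits
H(P) + H(Q|P) = 0.9799 + 0.0000 = 0.9799 bits

Decomposition 2: H(Q) + H(P|Q)
H(Q) = -[(7/12)·log₂(7/12) + (5/12)·log₂(5/12)]
  = 0.4536 + 0.5263
  = 0.9799 bits
H(P|Q) = -Σ P(P,Q)·log₂ P(P|Q), where P(P|Q) = P(P,Q) / P(Q)
  (cells with P(P,Q) = 0 contribute 0)
  (P=0,Q=0): P(P|Q) = (7/12)/(7/12) = 1;  -(7/12)·log₂(1) = 0.0000
  (P=1,Q=1): P(P|Q) = (5/12)/(5/12) = 1;  -(5/12)·log₂(1) = 0.0000
H(P|Q) = 0.0000 + 0.0000
  = 0.0000 bits
H(Q) + H(P|Q) = 0.9799 + 0.0000 = 0.9799 bits

Direct computation of the joint entropy:
H(P,Q) = -[(7/12)·log₂(7/12) + (5/12)·log₂(5/12)]
  = 0.4536 + 0.5263
  = 0.9799 bits

All three agree: H(P,Q) = 0.9799 bits ✓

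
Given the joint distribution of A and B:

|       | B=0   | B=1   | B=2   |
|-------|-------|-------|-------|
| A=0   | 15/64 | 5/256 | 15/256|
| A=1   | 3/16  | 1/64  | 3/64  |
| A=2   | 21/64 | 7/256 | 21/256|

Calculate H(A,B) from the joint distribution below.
H(A,B) = -Σ P(A,B) log₂ P(A,B), summed over the non-zero cells:
H(A,B) = -[(15/64)·log₂(15/64) + (5/256)·log₂(5/256) + (15/256)·log₂(15/256) + (3/16)·log₂(3/16) + (1/64)·log₂(1/64) + (3/64)·log₂(3/64) + (21/64)·log₂(21/64) + (7/256)·log₂(7/256) + (21/256)·log₂(21/256)]
  = 0.4906 + 0.1109 + 0.2398 + 0.4528 + 0.0938 + 0.2070 + 0.5275 + 0.1420 + 0.2959
  = 2.5603 bits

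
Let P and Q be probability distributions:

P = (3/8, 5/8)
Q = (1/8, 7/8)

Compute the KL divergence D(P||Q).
D(P||Q) = Σ P(i) log₂(P(i)/Q(i))
  i=0: (3/8) × log₂((3/8)/(1/8)) = (3/8) × log₂(3) = 0.5944
  i=1: (5/8) × log₂((5/8)/(7/8)) = (5/8) × log₂(5/7) = -0.3034
D(P||Q) = 0.5944 - 0.3034
  = 0.2910 bits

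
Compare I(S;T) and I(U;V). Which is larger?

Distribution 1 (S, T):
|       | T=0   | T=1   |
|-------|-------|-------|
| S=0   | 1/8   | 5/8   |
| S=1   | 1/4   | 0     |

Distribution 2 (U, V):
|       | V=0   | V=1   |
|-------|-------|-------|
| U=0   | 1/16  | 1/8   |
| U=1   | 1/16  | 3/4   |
Distribution 1 (S, T):
Marginal P(S) (row sums):
  P(S=0) = 1/8 + 5/8 = 3/4
  P(S=1) = 1/4 + 0 = 1/4
Marginal P(T) (column sums):
  P(T=0) = 1/8 + 1/4 = 3/8
  P(T=1) = 5/8 + 0 = 5/8

H(S) = -[(3/4)·log₂(3/4) + (1/4)·log₂(1/4)]
  = 0.3113 + 0.5000
  = 0.8113 bits
H(T) = -[(3/8)·log₂(3/8) + (5/8)·log₂(5/8)]
  = 0.5306 + 0.4238
  = 0.9544 bits
H(S,T) = -[(1/8)·log₂(1/8) + (5/8)·log₂(5/8) + (1/4)·log₂(1/4)]
  = 0.3750 + 0.4238 + 0.5000
  = 1.2988 bits

I(S;T) = H(S) + H(T) - H(S,T)
  = 0.8113 + 0.9544 - 1.2988
  = 0.4669 bits

Distribution 2 (U, V):
Marginal P(U) (row sums):
  P(U=0) = 1/16 + 1/8 = 3/16
  P(U=1) = 1/16 + 3/4 = 13/16
Marginal P(V) (column sums):
  P(V=0) = 1/16 + 1/16 = 1/8
  P(V=1) = 1/8 + 3/4 = 7/8

H(U) = -[(3/16)·log₂(3/16) + (13/16)·log₂(13/16)]
  = 0.4528 + 0.2434
  = 0.6962 bits
H(V) = -[(1/8)·log₂(1/8) + (7/8)·log₂(7/8)]
  = 0.3750 + 0.1686
  = 0.5436 bits
H(U,V) = -[(1/16)·log₂(1/16) + (1/8)·log₂(1/8) + (1/16)·log₂(1/16) + (3/4)·log₂(3/4)]
  = 0.2500 + 0.3750 + 0.2500 + 0.3113
  = 1.1863 bits

I(U;V) = H(U) + H(V) - H(U,V)
  = 0.6962 + 0.5436 - 1.1863
  = 0.0535 bits

I(S;T) = 0.4669 bits > I(U;V) = 0.0535 bits, so (S, T) has the higher mutual information (stronger dependence).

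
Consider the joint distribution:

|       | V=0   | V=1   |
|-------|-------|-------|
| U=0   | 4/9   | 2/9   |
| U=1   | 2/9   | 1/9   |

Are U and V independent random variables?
Marginal P(U) (row sums):
  P(U=0) = 4/9 + 2/9 = 2/3
  P(U=1) = 2/9 + 1/9 = 1/3
Marginal P(V) (column sums):
  P(V=0) = 4/9 + 2/9 = 2/3
  P(V=1) = 2/9 + 1/9 = 1/3

U and V are independent iff P(U=i,V=j) = P(U=i)·P(V=j) for every cell.
  P(U=0)·P(V=0) = 2/3 × 2/3 = 4/9 = P(U=0,V=0) ✓
  P(U=0)·P(V=1) = 2/3 × 1/3 = 2/9 = P(U=0,V=1) ✓
  P(U=1)·P(V=0) = 1/3 × 2/3 = 2/9 = P(U=1,V=0) ✓
  P(U=1)·P(V=1) = 1/3 × 1/3 = 1/9 = P(U=1,V=1) ✓

Yes, U and V are independent: every cell factors, so I(U;V) = 0 bits.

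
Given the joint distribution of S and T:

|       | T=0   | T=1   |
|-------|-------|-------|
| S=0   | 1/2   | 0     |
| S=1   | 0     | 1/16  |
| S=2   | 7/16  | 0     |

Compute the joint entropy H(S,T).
H(S,T) = -Σ P(S,T) log₂ P(S,T), summed over the non-zero cells:
H(S,T) = -[(1/2)·log₂(1/2) + (1/16)·log₂(1/16) + (7/16)·log₂(7/16)]
  = 0.5000 + 0.2500 + 0.5218
  = 1.2718 bits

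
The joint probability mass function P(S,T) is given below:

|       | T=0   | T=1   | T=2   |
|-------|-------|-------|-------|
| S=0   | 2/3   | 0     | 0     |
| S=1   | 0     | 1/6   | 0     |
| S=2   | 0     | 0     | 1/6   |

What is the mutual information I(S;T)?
Marginal P(S) (row sums):
  P(S=0) = 2/3 + 0 + 0 = 2/3
  P(S=1) = 0 + 1/6 + 0 = 1/6
  P(S=2) = 0 + 0 + 1/6 = 1/6
Marginal P(T) (column sums):
  P(T=0) = 2/3 + 0 + 0 = 2/3
  P(T=1) = 0 + 1/6 + 0 = 1/6
  P(T=2) = 0 + 0 + 1/6 = 1/6

H(S) = -[(2/3)·log₂(2/3) + (1/6)·log₂(1/6) + (1/6)·log₂(1/6)]
  = 0.3900 + 0.4308 + 0.4308
  = 1.2516 bits
H(T) = -[(2/3)·log₂(2/3) + (1/6)·log₂(1/6) + (1/6)·log₂(1/6)]
  = 0.3900 + 0.4308 + 0.4308
  = 1.2516 bits
H(S,T) = -[(2/3)·log₂(2/3) + (1/6)·log₂(1/6) + (1/6)·log₂(1/6)]
  = 0.3900 + 0.4308 + 0.4308
  = 1.2516 bits

I(S;T) = H(S) + H(T) - H(S,T)
  = 1.2516 + 1.2516 - 1.2516
  = 1.2516 bits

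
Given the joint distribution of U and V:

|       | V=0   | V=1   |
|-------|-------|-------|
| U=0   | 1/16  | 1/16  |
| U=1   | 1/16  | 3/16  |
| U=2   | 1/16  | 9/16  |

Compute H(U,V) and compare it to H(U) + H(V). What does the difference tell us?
Marginal P(U) (row sums):
  P(U=0) = 1/16 + 1/16 = 1/8
  P(U=1) = 1/16 + 3/16 = 1/4
  P(U=2) = 1/16 + 9/16 = 5/8
Marginal P(V) (column sums):
  P(V=0) = 1/16 + 1/16 + 1/16 = 3/16
  P(V=1) = 1/16 + 3/16 + 9/16 = 13/16

H(U,V) = -[(1/16)·log₂(1/16) + (1/16)·log₂(1/16) + (1/16)·log₂(1/16) + (3/16)·log₂(3/16) + (1/16)·log₂(1/16) + (9/16)·log₂(9/16)]
  = 0.2500 + 0.2500 + 0.2500 + 0.4528 + 0.2500 + 0.4669
  = 1.9197 bits
H(U) = -[(1/8)·log₂(1/8) + (1/4)·log₂(1/4) + (5/8)·log₂(5/8)]
  = 0.3750 + 0.5000 + 0.4238
  = 1.2988 bits
H(V) = -[(3/16)·log₂(3/16) + (13/16)·log₂(13/16)]
  = 0.4528 + 0.2434
  = 0.6962 bits

H(U) + H(V) = 1.2988 + 0.6962 = 1.9950 bits
Difference: H(U) + H(V) - H(U,V) = 1.9950 - 1.9197 = 0.0753 bits = I(U;V)

The difference is the mutual information; it is positive here, so U and V are dependent (knowing one reduces uncertainty about the other by 0.0753 bits).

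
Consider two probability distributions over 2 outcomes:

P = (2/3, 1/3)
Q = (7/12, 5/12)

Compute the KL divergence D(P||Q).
D(P||Q) = Σ P(i) log₂(P(i)/Q(i))
  i=0: (2/3) × log₂((2/3)/(7/12)) = (2/3) × log₂(8/7) = 0.1284
  i=1: (1/3) × log₂((1/3)/(5/12)) = (1/3) × log₂(4/5) = -0.1073
D(P||Q) = 0.1284 - 0.1073
  = 0.0211 bits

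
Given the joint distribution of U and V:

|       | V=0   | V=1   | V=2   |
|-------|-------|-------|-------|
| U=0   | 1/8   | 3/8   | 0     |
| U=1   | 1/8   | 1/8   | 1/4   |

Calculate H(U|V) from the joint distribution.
Marginal P(V) (column sums):
  P(V=0) = 1/8 + 1/8 = 1/4
  P(V=1) = 3/8 + 1/8 = 1/2
  P(V=2) = 0 + 1/4 = 1/4

H(U|V) = -Σ P(U,V)·log₂ P(U|V), where P(U|V) = P(U,V) / P(V)
  (cells with P(U,V) = 0 contribute 0)
  (U=0,V=0): P(U|V) = (1/8)/(1/4) = 1/2;  -(1/8)·log₂(1/2) = 0.1250
  (U=0,V=1): P(U|V) = (3/8)/(1/2) = 3/4;  -(3/8)·log₂(3/4) = 0.1556
  (U=1,V=0): P(U|V) = (1/8)/(1/4) = 1/2;  -(1/8)·log₂(1/2) = 0.1250
  (U=1,V=1): P(U|V) = (1/8)/(1/2) = 1/4;  -(1/8)·log₂(1/4) = 0.2500
  (U=1,V=2): P(U|V) = (1/4)/(1/4) = 1;  -(1/4)·log₂(1) = 0.0000
H(U|V) = 0.1250 + 0.1556 + 0.1250 + 0.2500 + 0.0000
  = 0.6556 bits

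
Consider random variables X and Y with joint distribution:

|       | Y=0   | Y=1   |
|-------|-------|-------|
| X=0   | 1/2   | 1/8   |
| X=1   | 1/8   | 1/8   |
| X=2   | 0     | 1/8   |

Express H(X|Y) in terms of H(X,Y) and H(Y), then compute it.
H(X|Y) = H(X,Y) - H(Y)

Marginal P(Y) (column sums):
  P(Y=0) = 1/2 + 1/8 + 0 = 5/8
  P(Y=1) = 1/8 + 1/8 + 1/8 = 3/8

H(X,Y) = -[(1/2)·log₂(1/2) + (1/8)·log₂(1/8) + (1/8)·log₂(1/8) + (1/8)·log₂(1/8) + (1/8)·log₂(1/8)]
  = 0.5000 + 0.3750 + 0.3750 + 0.3750 + 0.3750
  = 2.0000 bits
H(Y) = -[(5/8)·log₂(5/8) + (3/8)·log₂(3/8)]
  = 0.4238 + 0.5306
  = 0.9544 bits

H(X|Y) = 2.0000 - 0.9544 = 1.0456 bits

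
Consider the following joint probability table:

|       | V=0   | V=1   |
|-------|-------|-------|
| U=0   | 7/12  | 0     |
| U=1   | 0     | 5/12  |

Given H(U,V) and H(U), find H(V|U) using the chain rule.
From the chain rule: H(U,V) = H(U) + H(V|U)
Therefore: H(V|U) = H(U,V) - H(U)

H(U,V) = -[(7/12)·log₂(7/12) + (5/12)·log₂(5/12)]
  = 0.4536 + 0.5263
  = 0.9799 bits
Marginal P(U) (row sums):
  P(U=0) = 7/12 + 0 = 7/12
  P(U=1) = 0 + 5/12 = 5/12
H(U) = -[(7/12)·log₂(7/12) + (5/12)·log₂(5/12)]
  = 0.4536 + 0.5263
  = 0.9799 bits

H(V|U) = 0.9799 - 0.9799 = 0.0000 bits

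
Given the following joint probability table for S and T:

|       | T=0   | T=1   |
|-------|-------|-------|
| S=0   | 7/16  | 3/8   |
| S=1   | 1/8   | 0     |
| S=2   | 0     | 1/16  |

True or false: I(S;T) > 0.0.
Marginal P(S) (row sums):
  P(S=0) = 7/16 + 3/8 = 13/16
  P(S=1) = 1/8 + 0 = 1/8
  P(S=2) = 0 + 1/16 = 1/16
Marginal P(T) (column sums):
  P(T=0) = 7/16 + 1/8 + 0 = 9/16
  P(T=1) = 3/8 + 0 + 1/16 = 7/16

H(S) = -[(13/16)·log₂(13/16) + (1/8)·log₂(1/8) + (1/16)·log₂(1/16)]
  = 0.2434 + 0.3750 + 0.2500
  = 0.8684 bits
H(T) = -[(9/16)·log₂(9/16) + (7/16)·log₂(7/16)]
  = 0.4669 + 0.5218
  = 0.9887 bits
H(S,T) = -[(7/16)·log₂(7/16) + (3/8)·log₂(3/8) + (1/8)·log₂(1/8) + (1/16)·log₂(1/16)]
  = 0.5218 + 0.5306 + 0.3750 + 0.2500
  = 1.6774 bits

I(S;T) = H(S) + H(T) - H(S,T)
  = 0.8684 + 0.9887 - 1.6774
  = 0.1797 bits

True. I(S;T) = 0.1797 bits, which is > 0.0 bits.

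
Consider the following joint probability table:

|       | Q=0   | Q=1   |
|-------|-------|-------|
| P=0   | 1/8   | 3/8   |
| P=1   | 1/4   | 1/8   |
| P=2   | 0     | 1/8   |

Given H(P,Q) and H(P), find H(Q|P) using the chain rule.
From the chain rule: H(P,Q) = H(P) + H(Q|P)
Therefore: H(Q|P) = H(P,Q) - H(P)

H(P,Q) = -[(1/8)·log₂(1/8) + (3/8)·log₂(3/8) + (1/4)·log₂(1/4) + (1/8)·log₂(1/8) + (1/8)·log₂(1/8)]
  = 0.3750 + 0.5306 + 0.5000 + 0.3750 + 0.3750
  = 2.1556 bits
Marginal P(P) (row sums):
  P(P=0) = 1/8 + 3/8 = 1/2
  P(P=1) = 1/4 + 1/8 = 3/8
  P(P=2) = 0 + 1/8 = 1/8
H(P) = -[(1/2)·log₂(1/2) + (3/8)·log₂(3/8) + (1/8)·log₂(1/8)]
  = 0.5000 + 0.5306 + 0.3750
  = 1.4056 bits

H(Q|P) = 2.1556 - 1.4056 = 0.7500 bits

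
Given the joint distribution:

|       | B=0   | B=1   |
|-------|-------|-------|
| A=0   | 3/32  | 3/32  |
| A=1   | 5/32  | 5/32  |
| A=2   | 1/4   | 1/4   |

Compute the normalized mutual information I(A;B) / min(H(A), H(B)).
Marginal P(A) (row sums):
  P(A=0) = 3/32 + 3/32 = 3/16
  P(A=1) = 5/32 + 5/32 = 5/16
  P(A=2) = 1/4 + 1/4 = 1/2
Marginal P(B) (column sums):
  P(B=0) = 3/32 + 5/32 + 1/4 = 1/2
  P(B=1) = 3/32 + 5/32 + 1/4 = 1/2

H(A) = -[(3/16)·log₂(3/16) + (5/16)·log₂(5/16) + (1/2)·log₂(1/2)]
  = 0.4528 + 0.5244 + 0.5000
  = 1.4772 bits
H(B) = -[(1/2)·log₂(1/2) + (1/2)·log₂(1/2)]
  = 0.5000 + 0.5000
  = 1.0000 bits
H(A,B) = -[(3/32)·log₂(3/32) + (3/32)·log₂(3/32) + (5/32)·log₂(5/32) + (5/32)·log₂(5/32) + (1/4)·log₂(1/4) + (1/4)·log₂(1/4)]
  = 0.3202 + 0.3202 + 0.4184 + 0.4184 + 0.5000 + 0.5000
  = 2.4772 bits

I(A;B) = H(A) + H(B) - H(A,B)
  = 1.4772 + 1.0000 - 2.4772
  = 0.0000 bits

min(H(A), H(B)) = min(1.4772, 1.0000) = 1.0000 bits
Normalized MI = 0.0000 / 1.0000 = 0.0000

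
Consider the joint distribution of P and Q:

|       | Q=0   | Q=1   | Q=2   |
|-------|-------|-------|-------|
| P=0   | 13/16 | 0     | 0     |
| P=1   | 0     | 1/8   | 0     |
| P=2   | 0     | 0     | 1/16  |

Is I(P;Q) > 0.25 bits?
Marginal P(P) (row sums):
  P(P=0) = 13/16 + 0 + 0 = 13/16
  P(P=1) = 0 + 1/8 + 0 = 1/8
  P(P=2) = 0 + 0 + 1/16 = 1/16
Marginal P(Q) (column sums):
  P(Q=0) = 13/16 + 0 + 0 = 13/16
  P(Q=1) = 0 + 1/8 + 0 = 1/8
  P(Q=2) = 0 + 0 + 1/16 = 1/16

H(P) = -[(13/16)·log₂(13/16) + (1/8)·log₂(1/8) + (1/16)·log₂(1/16)]
  = 0.2434 + 0.3750 + 0.2500
  = 0.8684 bits
H(Q) = -[(13/16)·log₂(13/16) + (1/8)·log₂(1/8) + (1/16)·log₂(1/16)]
  = 0.2434 + 0.3750 + 0.2500
  = 0.8684 bits
H(P,Q) = -[(13/16)·log₂(13/16) + (1/8)·log₂(1/8) + (1/16)·log₂(1/16)]
  = 0.2434 + 0.3750 + 0.2500
  = 0.8684 bits

I(P;Q) = H(P) + H(Q) - H(P,Q)
  = 0.8684 + 0.8684 - 0.8684
  = 0.8684 bits

Yes. I(P;Q) = 0.8684 bits, which is > 0.25 bits.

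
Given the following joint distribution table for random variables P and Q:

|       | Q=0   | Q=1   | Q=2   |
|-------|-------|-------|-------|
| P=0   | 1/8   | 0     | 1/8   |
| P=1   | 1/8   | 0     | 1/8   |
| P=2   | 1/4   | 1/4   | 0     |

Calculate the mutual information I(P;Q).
Marginal P(P) (row sums):
  P(P=0) = 1/8 + 0 + 1/8 = 1/4
  P(P=1) = 1/8 + 0 + 1/8 = 1/4
  P(P=2) = 1/4 + 1/4 + 0 = 1/2
Marginal P(Q) (column sums):
  P(Q=0) = 1/8 + 1/8 + 1/4 = 1/2
  P(Q=1) = 0 + 0 + 1/4 = 1/4
  P(Q=2) = 1/8 + 1/8 + 0 = 1/4

H(P) = -[(1/4)·log₂(1/4) + (1/4)·log₂(1/4) + (1/2)·log₂(1/2)]
  = 0.5000 + 0.5000 + 0.5000
  = 1.5000 bits
H(Q) = -[(1/2)·log₂(1/2) + (1/4)·log₂(1/4) + (1/4)·log₂(1/4)]
  = 0.5000 + 0.5000 + 0.5000
  = 1.5000 bits
H(P,Q) = -[(1/8)·log₂(1/8) + (1/8)·log₂(1/8) + (1/8)·log₂(1/8) + (1/8)·log₂(1/8) + (1/4)·log₂(1/4) + (1/4)·log₂(1/4)]
  = 0.3750 + 0.3750 + 0.3750 + 0.3750 + 0.5000 + 0.5000
  = 2.5000 bits

I(P;Q) = H(P) + H(Q) - H(P,Q)
  = 1.5000 + 1.5000 - 2.5000
  = 0.5000 bits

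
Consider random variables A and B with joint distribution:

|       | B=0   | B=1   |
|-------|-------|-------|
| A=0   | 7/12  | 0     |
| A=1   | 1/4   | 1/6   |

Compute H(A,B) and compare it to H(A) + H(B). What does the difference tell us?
Marginal P(A) (row sums):
  P(A=0) = 7/12 + 0 = 7/12
  P(A=1) = 1/4 + 1/6 = 5/12
Marginal P(B) (column sums):
  P(B=0) = 7/12 + 1/4 = 5/6
  P(B=1) = 0 + 1/6 = 1/6

H(A,B) = -[(7/12)·log₂(7/12) + (1/4)·log₂(1/4) + (1/6)·log₂(1/6)]
  = 0.4536 + 0.5000 + 0.4308
  = 1.3844 bits
H(A) = -[(7/12)·log₂(7/12) + (5/12)·log₂(5/12)]
  = 0.4536 + 0.5263
  = 0.9799 bits
H(B) = -[(5/6)·log₂(5/6) + (1/6)·log₂(1/6)]
  = 0.2192 + 0.4308
  = 0.6500 bits

H(A) + H(B) = 0.9799 + 0.6500 = 1.6299 bits
Difference: H(A) + H(B) - H(A,B) = 1.6299 - 1.3844 = 0.2455 bits = I(A;B)

The difference is the mutual information; it is positive here, so A and B are dependent (knowing one reduces uncertainty about the other by 0.2455 bits).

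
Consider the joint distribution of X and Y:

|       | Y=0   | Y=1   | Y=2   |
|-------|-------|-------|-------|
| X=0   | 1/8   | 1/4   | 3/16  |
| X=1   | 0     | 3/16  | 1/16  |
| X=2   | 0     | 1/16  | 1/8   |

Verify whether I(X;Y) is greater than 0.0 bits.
Marginal P(X) (row sums):
  P(X=0) = 1/8 + 1/4 + 3/16 = 9/16
  P(X=1) = 0 + 3/16 + 1/16 = 1/4
  P(X=2) = 0 + 1/16 + 1/8 = 3/16
Marginal P(Y) (column sums):
  P(Y=0) = 1/8 + 0 + 0 = 1/8
  P(Y=1) = 1/4 + 3/16 + 1/16 = 1/2
  P(Y=2) = 3/16 + 1/16 + 1/8 = 3/8

H(X) = -[(9/16)·log₂(9/16) + (1/4)·log₂(1/4) + (3/16)·log₂(3/16)]
  = 0.4669 + 0.5000 + 0.4528
  = 1.4197 bits
H(Y) = -[(1/8)·log₂(1/8) + (1/2)·log₂(1/2) + (3/8)·log₂(3/8)]
  = 0.3750 + 0.5000 + 0.5306
  = 1.4056 bits
H(X,Y) = -[(1/8)·log₂(1/8) + (1/4)·log₂(1/4) + (3/16)·log₂(3/16) + (3/16)·log₂(3/16) + (1/16)·log₂(1/16) + (1/16)·log₂(1/16) + (1/8)·log₂(1/8)]
  = 0.3750 + 0.5000 + 0.4528 + 0.4528 + 0.2500 + 0.2500 + 0.3750
  = 2.6556 bits

I(X;Y) = H(X) + H(Y) - H(X,Y)
  = 1.4197 + 1.4056 - 2.6556
  = 0.1697 bits

Yes. I(X;Y) = 0.1697 bits, which is > 0.0 bits.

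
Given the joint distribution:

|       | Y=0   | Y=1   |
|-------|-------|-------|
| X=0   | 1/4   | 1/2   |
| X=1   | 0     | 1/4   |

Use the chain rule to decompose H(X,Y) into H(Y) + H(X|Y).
By the chain rule: H(X,Y) = H(Y) + H(X|Y)

Marginal P(Y) (column sums):
  P(Y=0) = 1/4 + 0 = 1/4
  P(Y=1) = 1/2 + 1/4 = 3/4
H(Y) = -[(1/4)·log₂(1/4) + (3/4)·log₂(3/4)]
  = 0.5000 + 0.3113
  = 0.8113 bits
H(X|Y) = -Σ P(X,Y)·log₂ P(X|Y), where P(X|Y) = P(X,Y) / P(Y)
  (cells with P(X,Y) = 0 contribute 0)
  (X=0,Y=0): P(X|Y) = (1/4)/(1/4) = 1;  -(1/4)·log₂(1) = 0.0000
  (X=0,Y=1): P(X|Y) = (1/2)/(3/4) = 2/3;  -(1/2)·log₂(2/3) = 0.2925
  (X=1,Y=1): P(X|Y) = (1/4)/(3/4) = 1/3;  -(1/4)·log₂(1/3) = 0.3962
H(X|Y) = 0.0000 + 0.2925 + 0.3962
  = 0.6887 bits

H(X,Y) = H(Y) + H(X|Y) = 0.8113 + 0.6887 = 1.5000 bits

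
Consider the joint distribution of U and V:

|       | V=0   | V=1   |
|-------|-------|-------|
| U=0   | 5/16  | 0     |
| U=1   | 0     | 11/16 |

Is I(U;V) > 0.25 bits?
Marginal P(U) (row sums):
  P(U=0) = 5/16 + 0 = 5/16
  P(U=1) = 0 + 11/16 = 11/16
Marginal P(V) (column sums):
  P(V=0) = 5/16 + 0 = 5/16
  P(V=1) = 0 + 11/16 = 11/16

H(U) = -[(5/16)·log₂(5/16) + (11/16)·log₂(11/16)]
  = 0.5244 + 0.3716
  = 0.8960 bits
H(V) = -[(5/16)·log₂(5/16) + (11/16)·log₂(11/16)]
  = 0.5244 + 0.3716
  = 0.8960 bits
H(U,V) = -[(5/16)·log₂(5/16) + (11/16)·log₂(11/16)]
  = 0.5244 + 0.3716
  = 0.8960 bits

I(U;V) = H(U) + H(V) - H(U,V)
  = 0.8960 + 0.8960 - 0.8960
  = 0.8960 bits

Yes. I(U;V) = 0.8960 bits, which is > 0.25 bits.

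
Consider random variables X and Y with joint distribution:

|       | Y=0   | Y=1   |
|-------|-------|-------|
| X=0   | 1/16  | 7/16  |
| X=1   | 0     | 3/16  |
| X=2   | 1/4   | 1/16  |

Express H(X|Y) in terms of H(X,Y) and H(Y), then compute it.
H(X|Y) = H(X,Y) - H(Y)

Marginal P(Y) (column sums):
  P(Y=0) = 1/16 + 0 + 1/4 = 5/16
  P(Y=1) = 7/16 + 3/16 + 1/16 = 11/16

H(X,Y) = -[(1/16)·log₂(1/16) + (7/16)·log₂(7/16) + (3/16)·log₂(3/16) + (1/4)·log₂(1/4) + (1/16)·log₂(1/16)]
  = 0.2500 + 0.5218 + 0.4528 + 0.5000 + 0.2500
  = 1.9746 bits
H(Y) = -[(5/16)·log₂(5/16) + (11/16)·log₂(11/16)]
  = 0.5244 + 0.3716
  = 0.8960 bits

H(X|Y) = 1.9746 - 0.8960 = 1.0786 bits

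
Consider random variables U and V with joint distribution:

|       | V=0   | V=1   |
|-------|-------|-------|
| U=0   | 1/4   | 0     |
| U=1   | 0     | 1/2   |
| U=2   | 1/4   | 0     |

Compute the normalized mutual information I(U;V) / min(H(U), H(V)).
Marginal P(U) (row sums):
  P(U=0) = 1/4 + 0 = 1/4
  P(U=1) = 0 + 1/2 = 1/2
  P(U=2) = 1/4 + 0 = 1/4
Marginal P(V) (column sums):
  P(V=0) = 1/4 + 0 + 1/4 = 1/2
  P(V=1) = 0 + 1/2 + 0 = 1/2

H(U) = -[(1/4)·log₂(1/4) + (1/2)·log₂(1/2) + (1/4)·log₂(1/4)]
  = 0.5000 + 0.5000 + 0.5000
  = 1.5000 bits
H(V) = -[(1/2)·log₂(1/2) + (1/2)·log₂(1/2)]
  = 0.5000 + 0.5000
  = 1.0000 bits
H(U,V) = -[(1/4)·log₂(1/4) + (1/2)·log₂(1/2) + (1/4)·log₂(1/4)]
  = 0.5000 + 0.5000 + 0.5000
  = 1.5000 bits

I(U;V) = H(U) + H(V) - H(U,V)
  = 1.5000 + 1.0000 - 1.5000
  = 1.0000 bits

min(H(U), H(V)) = min(1.5000, 1.0000) = 1.0000 bits
Normalized MI = 1.0000 / 1.0000 = 1.0000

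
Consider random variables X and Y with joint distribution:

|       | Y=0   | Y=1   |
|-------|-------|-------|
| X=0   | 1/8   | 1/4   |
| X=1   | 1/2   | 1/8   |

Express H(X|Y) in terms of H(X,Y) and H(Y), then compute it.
H(X|Y) = H(X,Y) - H(Y)

Marginal P(Y) (column sums):
  P(Y=0) = 1/8 + 1/2 = 5/8
  P(Y=1) = 1/4 + 1/8 = 3/8

H(X,Y) = -[(1/8)·log₂(1/8) + (1/4)·log₂(1/4) + (1/2)·log₂(1/2) + (1/8)·log₂(1/8)]
  = 0.3750 + 0.5000 + 0.5000 + 0.3750
  = 1.7500 bits
H(Y) = -[(5/8)·log₂(5/8) + (3/8)·log₂(3/8)]
  = 0.4238 + 0.5306
  = 0.9544 bits

H(X|Y) = 1.7500 - 0.9544 = 0.7956 bits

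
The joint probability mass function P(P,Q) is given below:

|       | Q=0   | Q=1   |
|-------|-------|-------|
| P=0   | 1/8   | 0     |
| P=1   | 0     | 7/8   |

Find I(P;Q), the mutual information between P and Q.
Marginal P(P) (row sums):
  P(P=0) = 1/8 + 0 = 1/8
  P(P=1) = 0 + 7/8 = 7/8
Marginal P(Q) (column sums):
  P(Q=0) = 1/8 + 0 = 1/8
  P(Q=1) = 0 + 7/8 = 7/8

H(P) = -[(1/8)·log₂(1/8) + (7/8)·log₂(7/8)]
  = 0.3750 + 0.1686
  = 0.5436 bits
H(Q) = -[(1/8)·log₂(1/8) + (7/8)·log₂(7/8)]
  = 0.3750 + 0.1686
  = 0.5436 bits
H(P,Q) = -[(1/8)·log₂(1/8) + (7/8)·log₂(7/8)]
  = 0.3750 + 0.1686
  = 0.5436 bits

I(P;Q) = H(P) + H(Q) - H(P,Q)
  = 0.5436 + 0.5436 - 0.5436
  = 0.5436 bits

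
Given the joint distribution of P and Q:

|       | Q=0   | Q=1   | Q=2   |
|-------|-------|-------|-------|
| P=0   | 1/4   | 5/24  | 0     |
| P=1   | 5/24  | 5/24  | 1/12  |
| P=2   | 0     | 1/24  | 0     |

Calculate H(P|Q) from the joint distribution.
Marginal P(Q) (column sums):
  P(Q=0) = 1/4 + 5/24 + 0 = 11/24
  P(Q=1) = 5/24 + 5/24 + 1/24 = 11/24
  P(Q=2) = 0 + 1/12 + 0 = 1/12

H(P|Q) = -Σ P(P,Q)·log₂ P(P|Q), where P(P|Q) = P(P,Q) / P(Q)
  (cells with P(P,Q) = 0 contribute 0)
  (P=0,Q=0): P(P|Q) = (1/4)/(11/24) = 6/11;  -(1/4)·log₂(6/11) = 0.2186
  (P=0,Q=1): P(P|Q) = (5/24)/(11/24) = 5/11;  -(5/24)·log₂(5/11) = 0.2370
  (P=1,Q=0): P(P|Q) = (5/24)/(11/24) = 5/11;  -(5/24)·log₂(5/11) = 0.2370
  (P=1,Q=1): P(P|Q) = (5/24)/(11/24) = 5/11;  -(5/24)·log₂(5/11) = 0.2370
  (P=1,Q=2): P(P|Q) = (1/12)/(1/12) = 1;  -(1/12)·log₂(1) = 0.0000
  (P=2,Q=1): P(P|Q) = (1/24)/(11/24) = 1/11;  -(1/24)·log₂(1/11) = 0.1441
H(P|Q) = 0.2186 + 0.2370 + 0.2370 + 0.2370 + 0.0000 + 0.1441
  = 1.0737 bits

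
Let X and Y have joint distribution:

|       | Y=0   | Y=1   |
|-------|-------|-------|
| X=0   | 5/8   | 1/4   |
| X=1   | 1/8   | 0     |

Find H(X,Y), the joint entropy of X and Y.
H(X,Y) = -Σ P(X,Y) log₂ P(X,Y), summed over the non-zero cells:
H(X,Y) = -[(5/8)·log₂(5/8) + (1/4)·log₂(1/4) + (1/8)·log₂(1/8)]
  = 0.4238 + 0.5000 + 0.3750
  = 1.2988 bits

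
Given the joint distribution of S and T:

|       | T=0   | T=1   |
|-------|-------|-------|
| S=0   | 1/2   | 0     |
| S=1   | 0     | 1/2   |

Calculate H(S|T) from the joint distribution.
Marginal P(T) (column sums):
  P(T=0) = 1/2 + 0 = 1/2
  P(T=1) = 0 + 1/2 = 1/2

H(S|T) = -Σ P(S,T)·log₂ P(S|T), where P(S|T) = P(S,T) / P(T)
  (cells with P(S,T) = 0 contribute 0)
  (S=0,T=0): P(S|T) = (1/2)/(1/2) = 1;  -(1/2)·log₂(1) = 0.0000
  (S=1,T=1): P(S|T) = (1/2)/(1/2) = 1;  -(1/2)·log₂(1) = 0.0000
H(S|T) = 0.0000 + 0.0000
  = 0.0000 bits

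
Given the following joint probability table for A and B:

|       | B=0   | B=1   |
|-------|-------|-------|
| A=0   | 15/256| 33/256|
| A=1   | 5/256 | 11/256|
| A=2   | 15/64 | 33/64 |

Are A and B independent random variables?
Marginal P(A) (row sums):
  P(A=0) = 15/256 + 33/256 = 3/16
  P(A=1) = 5/256 + 11/256 = 1/16
  P(A=2) = 15/64 + 33/64 = 3/4
Marginal P(B) (column sums):
  P(B=0) = 15/256 + 5/256 + 15/64 = 5/16
  P(B=1) = 33/256 + 11/256 + 33/64 = 11/16

A and B are independent iff P(A=i,B=j) = P(A=i)·P(B=j) for every cell.
  P(A=0)·P(B=0) = 3/16 × 5/16 = 15/256 = P(A=0,B=0) ✓
  P(A=0)·P(B=1) = 3/16 × 11/16 = 33/256 = P(A=0,B=1) ✓
  P(A=1)·P(B=0) = 1/16 × 5/16 = 5/256 = P(A=1,B=0) ✓
  P(A=1)·P(B=1) = 1/16 × 11/16 = 11/256 = P(A=1,B=1) ✓
  P(A=2)·P(B=0) = 3/4 × 5/16 = 15/64 = P(A=2,B=0) ✓
  P(A=2)·P(B=1) = 3/4 × 11/16 = 33/64 = P(A=2,B=1) ✓

Yes, A and B are independent: every cell factors, so I(A;B) = 0 bits.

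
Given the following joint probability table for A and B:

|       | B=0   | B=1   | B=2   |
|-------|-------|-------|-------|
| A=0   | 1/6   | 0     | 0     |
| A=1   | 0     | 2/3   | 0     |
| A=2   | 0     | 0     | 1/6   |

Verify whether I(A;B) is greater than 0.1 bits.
Marginal P(A) (row sums):
  P(A=0) = 1/6 + 0 + 0 = 1/6
  P(A=1) = 0 + 2/3 + 0 = 2/3
  P(A=2) = 0 + 0 + 1/6 = 1/6
Marginal P(B) (column sums):
  P(B=0) = 1/6 + 0 + 0 = 1/6
  P(B=1) = 0 + 2/3 + 0 = 2/3
  P(B=2) = 0 + 0 + 1/6 = 1/6

H(A) = -[(1/6)·log₂(1/6) + (2/3)·log₂(2/3) + (1/6)·log₂(1/6)]
  = 0.4308 + 0.3900 + 0.4308
  = 1.2516 bits
H(B) = -[(1/6)·log₂(1/6) + (2/3)·log₂(2/3) + (1/6)·log₂(1/6)]
  = 0.4308 + 0.3900 + 0.4308
  = 1.2516 bits
H(A,B) = -[(1/6)·log₂(1/6) + (2/3)·log₂(2/3) + (1/6)·log₂(1/6)]
  = 0.4308 + 0.3900 + 0.4308
  = 1.2516 bits

I(A;B) = H(A) + H(B) - H(A,B)
  = 1.2516 + 1.2516 - 1.2516
  = 1.2516 bits

Yes. I(A;B) = 1.2516 bits, which is > 0.1 bits.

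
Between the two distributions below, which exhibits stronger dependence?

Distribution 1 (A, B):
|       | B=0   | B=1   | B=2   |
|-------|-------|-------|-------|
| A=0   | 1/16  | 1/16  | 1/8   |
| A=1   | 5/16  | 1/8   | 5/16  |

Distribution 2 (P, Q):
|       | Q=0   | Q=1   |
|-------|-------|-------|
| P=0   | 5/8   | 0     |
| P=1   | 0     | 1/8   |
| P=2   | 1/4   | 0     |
Distribution 1 (A, B):
Marginal P(A) (row sums):
  P(A=0) = 1/16 + 1/16 + 1/8 = 1/4
  P(A=1) = 5/16 + 1/8 + 5/16 = 3/4
Marginal P(B) (column sums):
  P(B=0) = 1/16 + 5/16 = 3/8
  P(B=1) = 1/16 + 1/8 = 3/16
  P(B=2) = 1/8 + 5/16 = 7/16

H(A) = -[(1/4)·log₂(1/4) + (3/4)·log₂(3/4)]
  = 0.5000 + 0.3113
  = 0.8113 bits
H(B) = -[(3/8)·log₂(3/8) + (3/16)·log₂(3/16) + (7/16)·log₂(7/16)]
  = 0.5306 + 0.4528 + 0.5218
  = 1.5052 bits
H(A,B) = -[(1/16)·log₂(1/16) + (1/16)·log₂(1/16) + (1/8)·log₂(1/8) + (5/16)·log₂(5/16) + (1/8)·log₂(1/8) + (5/16)·log₂(5/16)]
  = 0.2500 + 0.2500 + 0.3750 + 0.5244 + 0.3750 + 0.5244
  = 2.2988 bits

I(A;B) = H(A) + H(B) - H(A,B)
  = 0.8113 + 1.5052 - 2.2988
  = 0.0177 bits

Distribution 2 (P, Q):
Marginal P(P) (row sums):
  P(P=0) = 5/8 + 0 = 5/8
  P(P=1) = 0 + 1/8 = 1/8
  P(P=2) = 1/4 + 0 = 1/4
Marginal P(Q) (column sums):
  P(Q=0) = 5/8 + 0 + 1/4 = 7/8
  P(Q=1) = 0 + 1/8 + 0 = 1/8

H(P) = -[(5/8)·log₂(5/8) + (1/8)·log₂(1/8) + (1/4)·log₂(1/4)]
  = 0.4238 + 0.3750 + 0.5000
  = 1.2988 bits
H(Q) = -[(7/8)·log₂(7/8) + (1/8)·log₂(1/8)]
  = 0.1686 + 0.3750
  = 0.5436 bits
H(P,Q) = -[(5/8)·log₂(5/8) + (1/8)·log₂(1/8) + (1/4)·log₂(1/4)]
  = 0.4238 + 0.3750 + 0.5000
  = 1.2988 bits

I(P;Q) = H(P) + H(Q) - H(P,Q)
  = 1.2988 + 0.5436 - 1.2988
  = 0.5436 bits

I(P;Q) = 0.5436 bits > I(A;B) = 0.0177 bits, so (P, Q) has the higher mutual information (stronger dependence).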